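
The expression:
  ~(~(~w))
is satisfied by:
  {w: False}


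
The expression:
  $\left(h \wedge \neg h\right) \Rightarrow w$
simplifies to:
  $\text{True}$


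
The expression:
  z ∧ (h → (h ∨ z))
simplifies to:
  z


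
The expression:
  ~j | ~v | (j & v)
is always true.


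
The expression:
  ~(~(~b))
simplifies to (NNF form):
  ~b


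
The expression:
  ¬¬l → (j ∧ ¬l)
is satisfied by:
  {l: False}


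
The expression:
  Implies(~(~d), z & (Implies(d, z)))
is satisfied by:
  {z: True, d: False}
  {d: False, z: False}
  {d: True, z: True}


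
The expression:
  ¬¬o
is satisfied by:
  {o: True}


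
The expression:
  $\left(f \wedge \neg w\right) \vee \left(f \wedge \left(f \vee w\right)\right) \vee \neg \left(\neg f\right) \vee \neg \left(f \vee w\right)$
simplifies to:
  $f \vee \neg w$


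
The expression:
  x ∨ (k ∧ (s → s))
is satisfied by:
  {x: True, k: True}
  {x: True, k: False}
  {k: True, x: False}


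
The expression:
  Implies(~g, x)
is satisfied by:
  {x: True, g: True}
  {x: True, g: False}
  {g: True, x: False}


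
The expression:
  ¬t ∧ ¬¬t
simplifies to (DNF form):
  False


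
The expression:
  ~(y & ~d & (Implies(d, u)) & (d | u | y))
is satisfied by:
  {d: True, y: False}
  {y: False, d: False}
  {y: True, d: True}


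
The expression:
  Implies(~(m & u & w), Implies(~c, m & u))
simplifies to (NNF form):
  c | (m & u)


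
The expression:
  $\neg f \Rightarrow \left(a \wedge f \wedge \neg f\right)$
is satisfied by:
  {f: True}


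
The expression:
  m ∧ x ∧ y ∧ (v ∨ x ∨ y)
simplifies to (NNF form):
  m ∧ x ∧ y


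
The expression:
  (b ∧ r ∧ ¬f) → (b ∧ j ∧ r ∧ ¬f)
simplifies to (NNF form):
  f ∨ j ∨ ¬b ∨ ¬r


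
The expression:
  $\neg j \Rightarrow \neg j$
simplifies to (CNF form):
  $\text{True}$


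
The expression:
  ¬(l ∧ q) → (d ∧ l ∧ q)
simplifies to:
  l ∧ q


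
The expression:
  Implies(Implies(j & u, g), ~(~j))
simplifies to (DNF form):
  j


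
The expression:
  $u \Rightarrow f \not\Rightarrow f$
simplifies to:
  $\neg u$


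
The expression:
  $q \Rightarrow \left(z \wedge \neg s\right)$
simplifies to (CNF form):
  $\left(z \vee \neg q\right) \wedge \left(\neg q \vee \neg s\right)$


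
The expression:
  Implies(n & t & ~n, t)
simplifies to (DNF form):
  True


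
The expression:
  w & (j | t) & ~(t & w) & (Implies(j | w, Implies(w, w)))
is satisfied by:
  {j: True, w: True, t: False}


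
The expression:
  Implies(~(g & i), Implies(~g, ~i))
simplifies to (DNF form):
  g | ~i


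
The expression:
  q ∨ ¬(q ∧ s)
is always true.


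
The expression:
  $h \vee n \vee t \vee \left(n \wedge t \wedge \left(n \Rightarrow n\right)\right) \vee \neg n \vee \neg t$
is always true.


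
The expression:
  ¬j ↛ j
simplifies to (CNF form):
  True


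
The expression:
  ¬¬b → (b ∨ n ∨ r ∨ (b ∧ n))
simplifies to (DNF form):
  True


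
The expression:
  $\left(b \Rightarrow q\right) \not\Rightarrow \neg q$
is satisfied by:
  {q: True}


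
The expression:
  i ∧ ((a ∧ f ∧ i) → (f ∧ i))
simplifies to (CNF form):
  i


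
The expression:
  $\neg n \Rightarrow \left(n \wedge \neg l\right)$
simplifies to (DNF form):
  $n$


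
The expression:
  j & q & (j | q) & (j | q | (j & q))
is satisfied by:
  {j: True, q: True}


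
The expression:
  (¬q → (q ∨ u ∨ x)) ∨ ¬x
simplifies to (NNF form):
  True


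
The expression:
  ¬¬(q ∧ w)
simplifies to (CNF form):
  q ∧ w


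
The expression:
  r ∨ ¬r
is always true.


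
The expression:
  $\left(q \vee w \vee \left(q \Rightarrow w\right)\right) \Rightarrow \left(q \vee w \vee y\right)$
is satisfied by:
  {y: True, q: True, w: True}
  {y: True, q: True, w: False}
  {y: True, w: True, q: False}
  {y: True, w: False, q: False}
  {q: True, w: True, y: False}
  {q: True, w: False, y: False}
  {w: True, q: False, y: False}


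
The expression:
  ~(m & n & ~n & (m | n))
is always true.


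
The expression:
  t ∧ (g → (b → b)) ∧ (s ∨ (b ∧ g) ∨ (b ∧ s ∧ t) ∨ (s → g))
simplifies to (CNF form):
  t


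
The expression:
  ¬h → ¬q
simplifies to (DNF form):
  h ∨ ¬q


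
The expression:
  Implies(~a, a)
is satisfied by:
  {a: True}


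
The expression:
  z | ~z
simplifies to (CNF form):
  True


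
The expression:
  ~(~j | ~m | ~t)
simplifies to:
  j & m & t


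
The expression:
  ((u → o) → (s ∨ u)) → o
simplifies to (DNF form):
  o ∨ (¬s ∧ ¬u)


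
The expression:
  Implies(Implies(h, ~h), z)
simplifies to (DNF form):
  h | z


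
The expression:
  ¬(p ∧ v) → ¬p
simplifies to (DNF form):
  v ∨ ¬p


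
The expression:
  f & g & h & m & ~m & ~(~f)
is never true.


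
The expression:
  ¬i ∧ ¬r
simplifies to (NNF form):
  ¬i ∧ ¬r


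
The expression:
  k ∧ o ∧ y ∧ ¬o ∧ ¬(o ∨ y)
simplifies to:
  False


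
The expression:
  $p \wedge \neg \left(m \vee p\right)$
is never true.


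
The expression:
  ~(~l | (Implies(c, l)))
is never true.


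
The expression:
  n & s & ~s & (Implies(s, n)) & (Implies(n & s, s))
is never true.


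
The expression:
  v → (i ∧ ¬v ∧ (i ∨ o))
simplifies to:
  ¬v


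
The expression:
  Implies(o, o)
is always true.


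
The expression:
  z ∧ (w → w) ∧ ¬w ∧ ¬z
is never true.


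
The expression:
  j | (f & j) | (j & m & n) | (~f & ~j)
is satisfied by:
  {j: True, f: False}
  {f: False, j: False}
  {f: True, j: True}


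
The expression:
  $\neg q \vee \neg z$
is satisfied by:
  {q: False, z: False}
  {z: True, q: False}
  {q: True, z: False}


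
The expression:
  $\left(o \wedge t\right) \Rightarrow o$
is always true.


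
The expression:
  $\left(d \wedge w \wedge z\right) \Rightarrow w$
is always true.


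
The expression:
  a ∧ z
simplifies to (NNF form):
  a ∧ z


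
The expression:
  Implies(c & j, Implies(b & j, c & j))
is always true.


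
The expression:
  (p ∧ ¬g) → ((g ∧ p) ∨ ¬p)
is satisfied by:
  {g: True, p: False}
  {p: False, g: False}
  {p: True, g: True}


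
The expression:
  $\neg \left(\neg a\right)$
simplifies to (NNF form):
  $a$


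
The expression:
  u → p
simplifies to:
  p ∨ ¬u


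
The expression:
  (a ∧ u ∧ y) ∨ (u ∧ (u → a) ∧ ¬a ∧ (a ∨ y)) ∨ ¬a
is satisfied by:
  {u: True, y: True, a: False}
  {u: True, y: False, a: False}
  {y: True, u: False, a: False}
  {u: False, y: False, a: False}
  {a: True, u: True, y: True}


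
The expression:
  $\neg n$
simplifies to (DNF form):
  $\neg n$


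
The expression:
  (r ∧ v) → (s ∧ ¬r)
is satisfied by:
  {v: False, r: False}
  {r: True, v: False}
  {v: True, r: False}


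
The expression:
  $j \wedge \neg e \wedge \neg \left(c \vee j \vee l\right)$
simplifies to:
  $\text{False}$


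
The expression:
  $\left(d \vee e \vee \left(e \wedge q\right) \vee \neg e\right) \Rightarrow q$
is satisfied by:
  {q: True}


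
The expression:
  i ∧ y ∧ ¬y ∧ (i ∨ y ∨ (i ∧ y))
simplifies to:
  False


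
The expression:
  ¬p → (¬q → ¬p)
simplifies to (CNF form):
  True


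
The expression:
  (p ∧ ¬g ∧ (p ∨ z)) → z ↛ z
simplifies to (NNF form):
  g ∨ ¬p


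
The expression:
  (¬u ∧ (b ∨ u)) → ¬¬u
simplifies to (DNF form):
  u ∨ ¬b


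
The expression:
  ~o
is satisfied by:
  {o: False}


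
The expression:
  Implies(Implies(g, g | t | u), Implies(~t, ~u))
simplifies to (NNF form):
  t | ~u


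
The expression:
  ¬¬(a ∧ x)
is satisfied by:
  {a: True, x: True}


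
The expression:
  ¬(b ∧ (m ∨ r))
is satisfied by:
  {m: False, b: False, r: False}
  {r: True, m: False, b: False}
  {m: True, r: False, b: False}
  {r: True, m: True, b: False}
  {b: True, r: False, m: False}


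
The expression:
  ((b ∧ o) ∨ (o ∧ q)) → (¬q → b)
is always true.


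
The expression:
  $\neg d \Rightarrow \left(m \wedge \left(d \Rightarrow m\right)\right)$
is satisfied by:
  {d: True, m: True}
  {d: True, m: False}
  {m: True, d: False}


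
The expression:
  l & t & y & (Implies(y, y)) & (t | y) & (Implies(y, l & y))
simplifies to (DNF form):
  l & t & y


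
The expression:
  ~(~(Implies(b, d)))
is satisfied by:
  {d: True, b: False}
  {b: False, d: False}
  {b: True, d: True}


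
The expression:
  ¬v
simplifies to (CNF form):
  ¬v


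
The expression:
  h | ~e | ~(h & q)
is always true.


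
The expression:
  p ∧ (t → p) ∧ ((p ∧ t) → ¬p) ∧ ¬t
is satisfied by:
  {p: True, t: False}


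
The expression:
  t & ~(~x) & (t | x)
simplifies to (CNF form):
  t & x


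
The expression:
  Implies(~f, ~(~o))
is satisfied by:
  {o: True, f: True}
  {o: True, f: False}
  {f: True, o: False}


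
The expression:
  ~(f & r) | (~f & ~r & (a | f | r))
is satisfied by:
  {r: False, f: False}
  {f: True, r: False}
  {r: True, f: False}


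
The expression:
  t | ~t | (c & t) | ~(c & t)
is always true.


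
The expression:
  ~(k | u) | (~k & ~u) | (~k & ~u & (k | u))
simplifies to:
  ~k & ~u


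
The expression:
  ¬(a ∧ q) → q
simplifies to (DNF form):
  q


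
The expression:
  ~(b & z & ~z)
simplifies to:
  True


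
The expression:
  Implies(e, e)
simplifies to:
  True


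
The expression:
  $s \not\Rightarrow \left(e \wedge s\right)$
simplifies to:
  $s \wedge \neg e$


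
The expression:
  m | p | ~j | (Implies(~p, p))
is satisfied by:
  {m: True, p: True, j: False}
  {m: True, p: False, j: False}
  {p: True, m: False, j: False}
  {m: False, p: False, j: False}
  {j: True, m: True, p: True}
  {j: True, m: True, p: False}
  {j: True, p: True, m: False}


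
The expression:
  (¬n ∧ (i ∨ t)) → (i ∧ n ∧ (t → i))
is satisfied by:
  {n: True, i: False, t: False}
  {n: True, t: True, i: False}
  {n: True, i: True, t: False}
  {n: True, t: True, i: True}
  {t: False, i: False, n: False}


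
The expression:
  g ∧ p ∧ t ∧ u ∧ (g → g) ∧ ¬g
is never true.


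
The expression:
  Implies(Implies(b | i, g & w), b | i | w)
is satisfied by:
  {i: True, b: True, w: True}
  {i: True, b: True, w: False}
  {i: True, w: True, b: False}
  {i: True, w: False, b: False}
  {b: True, w: True, i: False}
  {b: True, w: False, i: False}
  {w: True, b: False, i: False}


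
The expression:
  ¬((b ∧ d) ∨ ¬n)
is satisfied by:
  {n: True, d: False, b: False}
  {b: True, n: True, d: False}
  {d: True, n: True, b: False}


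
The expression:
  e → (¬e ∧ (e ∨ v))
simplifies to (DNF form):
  ¬e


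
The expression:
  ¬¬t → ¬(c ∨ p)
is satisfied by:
  {p: False, t: False, c: False}
  {c: True, p: False, t: False}
  {p: True, c: False, t: False}
  {c: True, p: True, t: False}
  {t: True, c: False, p: False}


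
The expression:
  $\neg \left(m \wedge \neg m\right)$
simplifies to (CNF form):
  $\text{True}$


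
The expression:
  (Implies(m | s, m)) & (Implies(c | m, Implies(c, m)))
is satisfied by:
  {m: True, s: False, c: False}
  {m: True, c: True, s: False}
  {m: True, s: True, c: False}
  {m: True, c: True, s: True}
  {c: False, s: False, m: False}


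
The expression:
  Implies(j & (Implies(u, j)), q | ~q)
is always true.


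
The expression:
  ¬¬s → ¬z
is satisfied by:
  {s: False, z: False}
  {z: True, s: False}
  {s: True, z: False}


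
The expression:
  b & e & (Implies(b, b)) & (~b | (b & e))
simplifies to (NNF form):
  b & e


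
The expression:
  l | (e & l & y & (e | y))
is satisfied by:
  {l: True}


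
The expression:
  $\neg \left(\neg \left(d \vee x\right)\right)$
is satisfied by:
  {x: True, d: True}
  {x: True, d: False}
  {d: True, x: False}


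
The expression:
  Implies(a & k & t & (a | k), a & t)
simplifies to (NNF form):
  True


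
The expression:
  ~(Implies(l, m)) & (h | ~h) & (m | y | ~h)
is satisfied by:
  {y: True, l: True, h: False, m: False}
  {l: True, y: False, h: False, m: False}
  {y: True, h: True, l: True, m: False}


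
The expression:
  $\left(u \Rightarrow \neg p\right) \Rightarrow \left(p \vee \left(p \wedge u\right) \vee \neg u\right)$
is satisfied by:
  {p: True, u: False}
  {u: False, p: False}
  {u: True, p: True}


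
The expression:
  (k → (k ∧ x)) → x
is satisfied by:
  {x: True, k: True}
  {x: True, k: False}
  {k: True, x: False}


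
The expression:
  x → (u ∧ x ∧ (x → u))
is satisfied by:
  {u: True, x: False}
  {x: False, u: False}
  {x: True, u: True}


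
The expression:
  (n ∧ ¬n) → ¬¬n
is always true.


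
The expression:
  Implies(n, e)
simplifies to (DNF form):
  e | ~n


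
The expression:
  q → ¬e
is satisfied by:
  {e: False, q: False}
  {q: True, e: False}
  {e: True, q: False}


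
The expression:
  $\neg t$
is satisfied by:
  {t: False}


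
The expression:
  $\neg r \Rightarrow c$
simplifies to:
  $c \vee r$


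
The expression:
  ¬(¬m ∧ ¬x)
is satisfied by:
  {x: True, m: True}
  {x: True, m: False}
  {m: True, x: False}


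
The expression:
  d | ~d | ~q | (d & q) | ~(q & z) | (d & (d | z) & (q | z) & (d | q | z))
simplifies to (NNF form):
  True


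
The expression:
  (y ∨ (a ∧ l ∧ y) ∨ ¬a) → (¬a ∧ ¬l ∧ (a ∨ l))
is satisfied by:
  {a: True, y: False}


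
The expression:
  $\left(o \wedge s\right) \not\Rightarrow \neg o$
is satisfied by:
  {s: True, o: True}


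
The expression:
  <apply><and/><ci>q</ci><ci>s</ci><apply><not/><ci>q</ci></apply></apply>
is never true.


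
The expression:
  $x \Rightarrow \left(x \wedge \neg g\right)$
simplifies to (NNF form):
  $\neg g \vee \neg x$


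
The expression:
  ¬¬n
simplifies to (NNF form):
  n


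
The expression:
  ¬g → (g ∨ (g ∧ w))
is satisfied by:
  {g: True}


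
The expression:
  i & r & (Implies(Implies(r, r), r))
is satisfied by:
  {r: True, i: True}


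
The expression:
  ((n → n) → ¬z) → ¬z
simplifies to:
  True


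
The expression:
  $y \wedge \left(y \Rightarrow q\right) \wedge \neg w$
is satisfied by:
  {y: True, q: True, w: False}


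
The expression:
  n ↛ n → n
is always true.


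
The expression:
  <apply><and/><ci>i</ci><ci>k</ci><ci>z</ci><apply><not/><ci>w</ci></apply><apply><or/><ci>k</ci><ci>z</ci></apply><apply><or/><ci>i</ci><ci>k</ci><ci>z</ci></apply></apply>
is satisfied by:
  {k: True, z: True, i: True, w: False}


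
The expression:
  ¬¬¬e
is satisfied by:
  {e: False}


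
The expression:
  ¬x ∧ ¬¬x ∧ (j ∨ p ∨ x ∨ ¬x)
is never true.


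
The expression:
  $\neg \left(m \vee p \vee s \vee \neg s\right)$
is never true.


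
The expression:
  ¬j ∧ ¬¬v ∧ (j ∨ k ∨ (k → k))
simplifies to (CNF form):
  v ∧ ¬j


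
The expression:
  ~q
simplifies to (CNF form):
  ~q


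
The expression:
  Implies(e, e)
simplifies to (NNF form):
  True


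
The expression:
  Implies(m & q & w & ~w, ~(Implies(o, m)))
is always true.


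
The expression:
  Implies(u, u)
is always true.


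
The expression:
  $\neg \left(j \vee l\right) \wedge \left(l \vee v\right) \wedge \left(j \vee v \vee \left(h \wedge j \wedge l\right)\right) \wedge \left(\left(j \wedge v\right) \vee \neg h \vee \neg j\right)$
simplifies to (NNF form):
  $v \wedge \neg j \wedge \neg l$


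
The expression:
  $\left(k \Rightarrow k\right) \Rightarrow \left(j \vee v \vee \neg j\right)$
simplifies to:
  $\text{True}$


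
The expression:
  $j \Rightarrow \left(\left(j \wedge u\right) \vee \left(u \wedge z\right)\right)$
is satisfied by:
  {u: True, j: False}
  {j: False, u: False}
  {j: True, u: True}


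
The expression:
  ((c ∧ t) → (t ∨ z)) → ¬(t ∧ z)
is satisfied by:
  {t: False, z: False}
  {z: True, t: False}
  {t: True, z: False}


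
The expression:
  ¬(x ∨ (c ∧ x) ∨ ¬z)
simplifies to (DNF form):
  z ∧ ¬x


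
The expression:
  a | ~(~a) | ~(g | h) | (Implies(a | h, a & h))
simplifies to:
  a | ~h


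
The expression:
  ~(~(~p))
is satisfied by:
  {p: False}


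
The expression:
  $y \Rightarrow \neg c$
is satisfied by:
  {c: False, y: False}
  {y: True, c: False}
  {c: True, y: False}


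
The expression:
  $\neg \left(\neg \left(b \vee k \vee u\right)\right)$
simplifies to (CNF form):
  $b \vee k \vee u$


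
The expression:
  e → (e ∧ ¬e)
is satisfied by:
  {e: False}


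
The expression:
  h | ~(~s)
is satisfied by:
  {s: True, h: True}
  {s: True, h: False}
  {h: True, s: False}


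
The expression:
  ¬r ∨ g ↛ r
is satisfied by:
  {r: False}


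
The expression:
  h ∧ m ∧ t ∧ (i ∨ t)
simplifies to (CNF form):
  h ∧ m ∧ t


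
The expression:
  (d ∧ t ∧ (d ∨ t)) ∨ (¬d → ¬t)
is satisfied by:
  {d: True, t: False}
  {t: False, d: False}
  {t: True, d: True}


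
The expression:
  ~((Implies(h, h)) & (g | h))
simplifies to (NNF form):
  ~g & ~h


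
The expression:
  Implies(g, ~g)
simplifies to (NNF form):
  ~g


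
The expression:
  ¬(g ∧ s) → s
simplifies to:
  s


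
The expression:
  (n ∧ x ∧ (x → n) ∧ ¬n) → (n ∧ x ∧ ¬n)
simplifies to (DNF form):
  True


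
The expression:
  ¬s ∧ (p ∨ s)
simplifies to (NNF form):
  p ∧ ¬s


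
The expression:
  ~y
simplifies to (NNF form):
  ~y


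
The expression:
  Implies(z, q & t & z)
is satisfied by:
  {t: True, q: True, z: False}
  {t: True, q: False, z: False}
  {q: True, t: False, z: False}
  {t: False, q: False, z: False}
  {t: True, z: True, q: True}


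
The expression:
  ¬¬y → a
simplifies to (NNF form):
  a ∨ ¬y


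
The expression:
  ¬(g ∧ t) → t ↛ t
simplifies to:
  g ∧ t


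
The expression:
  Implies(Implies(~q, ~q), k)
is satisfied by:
  {k: True}


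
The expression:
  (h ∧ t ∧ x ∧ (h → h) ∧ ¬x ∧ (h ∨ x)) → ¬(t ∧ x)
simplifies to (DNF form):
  True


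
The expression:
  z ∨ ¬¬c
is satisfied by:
  {z: True, c: True}
  {z: True, c: False}
  {c: True, z: False}


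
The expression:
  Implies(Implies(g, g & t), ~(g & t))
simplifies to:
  ~g | ~t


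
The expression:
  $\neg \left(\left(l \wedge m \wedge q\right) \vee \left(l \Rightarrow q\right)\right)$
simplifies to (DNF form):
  $l \wedge \neg q$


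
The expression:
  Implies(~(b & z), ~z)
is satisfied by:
  {b: True, z: False}
  {z: False, b: False}
  {z: True, b: True}


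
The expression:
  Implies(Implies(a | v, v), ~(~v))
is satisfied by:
  {a: True, v: True}
  {a: True, v: False}
  {v: True, a: False}


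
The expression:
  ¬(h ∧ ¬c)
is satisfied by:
  {c: True, h: False}
  {h: False, c: False}
  {h: True, c: True}


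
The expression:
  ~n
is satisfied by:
  {n: False}


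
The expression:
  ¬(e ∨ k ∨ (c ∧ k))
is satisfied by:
  {e: False, k: False}


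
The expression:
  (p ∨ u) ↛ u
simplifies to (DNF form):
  p ∧ ¬u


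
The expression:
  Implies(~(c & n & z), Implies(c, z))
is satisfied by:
  {z: True, c: False}
  {c: False, z: False}
  {c: True, z: True}


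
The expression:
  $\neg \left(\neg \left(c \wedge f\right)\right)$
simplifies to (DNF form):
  $c \wedge f$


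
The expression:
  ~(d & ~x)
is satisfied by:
  {x: True, d: False}
  {d: False, x: False}
  {d: True, x: True}


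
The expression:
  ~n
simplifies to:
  ~n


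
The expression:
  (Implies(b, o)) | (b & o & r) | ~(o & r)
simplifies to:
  True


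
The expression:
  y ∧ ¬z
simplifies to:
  y ∧ ¬z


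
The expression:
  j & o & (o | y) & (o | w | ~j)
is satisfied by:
  {j: True, o: True}


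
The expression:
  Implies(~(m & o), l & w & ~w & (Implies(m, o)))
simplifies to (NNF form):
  m & o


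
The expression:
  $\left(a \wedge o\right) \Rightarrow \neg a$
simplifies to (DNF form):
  $\neg a \vee \neg o$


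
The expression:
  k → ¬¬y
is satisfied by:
  {y: True, k: False}
  {k: False, y: False}
  {k: True, y: True}


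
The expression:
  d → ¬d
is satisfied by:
  {d: False}


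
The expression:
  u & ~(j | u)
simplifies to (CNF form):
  False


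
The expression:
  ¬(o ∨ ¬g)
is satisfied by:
  {g: True, o: False}


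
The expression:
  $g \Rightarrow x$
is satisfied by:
  {x: True, g: False}
  {g: False, x: False}
  {g: True, x: True}


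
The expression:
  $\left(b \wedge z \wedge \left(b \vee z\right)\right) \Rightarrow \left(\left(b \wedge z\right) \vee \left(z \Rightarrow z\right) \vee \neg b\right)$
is always true.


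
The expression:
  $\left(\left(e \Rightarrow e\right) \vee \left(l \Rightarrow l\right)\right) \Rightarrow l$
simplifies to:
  $l$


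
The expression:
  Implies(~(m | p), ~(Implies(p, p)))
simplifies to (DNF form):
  m | p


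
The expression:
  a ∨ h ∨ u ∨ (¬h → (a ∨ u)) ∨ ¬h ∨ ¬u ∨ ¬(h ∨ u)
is always true.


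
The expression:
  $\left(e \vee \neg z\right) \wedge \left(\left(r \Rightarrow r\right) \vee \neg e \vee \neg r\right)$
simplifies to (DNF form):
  $e \vee \neg z$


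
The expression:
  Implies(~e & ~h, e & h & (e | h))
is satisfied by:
  {e: True, h: True}
  {e: True, h: False}
  {h: True, e: False}


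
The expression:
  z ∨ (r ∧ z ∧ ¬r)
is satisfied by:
  {z: True}


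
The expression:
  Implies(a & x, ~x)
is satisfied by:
  {x: False, a: False}
  {a: True, x: False}
  {x: True, a: False}


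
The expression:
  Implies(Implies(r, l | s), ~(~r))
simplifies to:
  r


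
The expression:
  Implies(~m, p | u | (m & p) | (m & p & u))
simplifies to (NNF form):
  m | p | u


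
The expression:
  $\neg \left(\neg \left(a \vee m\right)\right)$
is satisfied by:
  {a: True, m: True}
  {a: True, m: False}
  {m: True, a: False}


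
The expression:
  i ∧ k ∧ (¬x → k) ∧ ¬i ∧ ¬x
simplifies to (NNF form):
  False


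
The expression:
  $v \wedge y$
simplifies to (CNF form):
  $v \wedge y$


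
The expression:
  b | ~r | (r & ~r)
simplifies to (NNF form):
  b | ~r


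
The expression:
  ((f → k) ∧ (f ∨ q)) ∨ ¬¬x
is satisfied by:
  {x: True, k: True, q: True, f: False}
  {x: True, k: True, q: False, f: False}
  {x: True, q: True, k: False, f: False}
  {x: True, q: False, k: False, f: False}
  {f: True, x: True, k: True, q: True}
  {f: True, x: True, k: True, q: False}
  {f: True, x: True, k: False, q: True}
  {f: True, x: True, k: False, q: False}
  {k: True, q: True, x: False, f: False}
  {q: True, x: False, k: False, f: False}
  {f: True, k: True, q: True, x: False}
  {f: True, k: True, x: False, q: False}


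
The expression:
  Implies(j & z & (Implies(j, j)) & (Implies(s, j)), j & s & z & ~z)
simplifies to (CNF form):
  ~j | ~z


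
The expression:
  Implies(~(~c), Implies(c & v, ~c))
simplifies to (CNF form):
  ~c | ~v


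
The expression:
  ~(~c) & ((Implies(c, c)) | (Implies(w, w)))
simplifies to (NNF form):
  c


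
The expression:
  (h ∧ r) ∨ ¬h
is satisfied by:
  {r: True, h: False}
  {h: False, r: False}
  {h: True, r: True}


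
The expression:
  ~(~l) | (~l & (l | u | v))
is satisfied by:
  {v: True, l: True, u: True}
  {v: True, l: True, u: False}
  {v: True, u: True, l: False}
  {v: True, u: False, l: False}
  {l: True, u: True, v: False}
  {l: True, u: False, v: False}
  {u: True, l: False, v: False}


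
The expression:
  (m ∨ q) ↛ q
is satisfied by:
  {m: True, q: False}


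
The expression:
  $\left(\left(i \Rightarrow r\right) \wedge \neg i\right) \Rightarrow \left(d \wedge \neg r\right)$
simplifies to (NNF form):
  $i \vee \left(d \wedge \neg r\right)$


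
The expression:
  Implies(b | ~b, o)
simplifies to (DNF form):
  o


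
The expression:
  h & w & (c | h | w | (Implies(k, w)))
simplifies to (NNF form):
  h & w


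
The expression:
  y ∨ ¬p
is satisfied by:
  {y: True, p: False}
  {p: False, y: False}
  {p: True, y: True}


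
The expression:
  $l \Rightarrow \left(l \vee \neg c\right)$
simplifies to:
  $\text{True}$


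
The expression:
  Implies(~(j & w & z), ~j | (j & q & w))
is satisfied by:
  {w: True, z: True, q: True, j: False}
  {w: True, z: True, q: False, j: False}
  {w: True, q: True, z: False, j: False}
  {w: True, q: False, z: False, j: False}
  {z: True, q: True, w: False, j: False}
  {z: True, q: False, w: False, j: False}
  {q: True, w: False, z: False, j: False}
  {q: False, w: False, z: False, j: False}
  {j: True, w: True, z: True, q: True}
  {j: True, w: True, z: True, q: False}
  {j: True, w: True, q: True, z: False}


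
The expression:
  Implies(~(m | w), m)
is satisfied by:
  {m: True, w: True}
  {m: True, w: False}
  {w: True, m: False}


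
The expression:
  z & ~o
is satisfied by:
  {z: True, o: False}


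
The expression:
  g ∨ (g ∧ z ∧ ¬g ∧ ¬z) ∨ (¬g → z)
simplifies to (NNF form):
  g ∨ z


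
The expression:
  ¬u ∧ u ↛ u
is never true.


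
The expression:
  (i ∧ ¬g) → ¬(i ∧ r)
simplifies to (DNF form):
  g ∨ ¬i ∨ ¬r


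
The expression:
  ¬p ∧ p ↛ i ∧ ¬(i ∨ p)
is never true.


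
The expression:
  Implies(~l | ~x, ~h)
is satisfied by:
  {l: True, x: True, h: False}
  {l: True, x: False, h: False}
  {x: True, l: False, h: False}
  {l: False, x: False, h: False}
  {l: True, h: True, x: True}


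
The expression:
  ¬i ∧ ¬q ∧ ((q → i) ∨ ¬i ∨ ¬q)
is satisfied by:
  {q: False, i: False}


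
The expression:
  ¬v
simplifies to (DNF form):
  ¬v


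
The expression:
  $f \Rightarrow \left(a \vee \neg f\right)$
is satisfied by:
  {a: True, f: False}
  {f: False, a: False}
  {f: True, a: True}


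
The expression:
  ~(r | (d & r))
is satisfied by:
  {r: False}


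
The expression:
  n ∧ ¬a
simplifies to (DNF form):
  n ∧ ¬a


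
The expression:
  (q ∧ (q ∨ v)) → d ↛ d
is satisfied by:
  {q: False}


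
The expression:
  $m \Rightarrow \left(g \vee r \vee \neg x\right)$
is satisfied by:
  {r: True, g: True, m: False, x: False}
  {r: True, m: False, g: False, x: False}
  {g: True, r: False, m: False, x: False}
  {r: False, m: False, g: False, x: False}
  {x: True, r: True, g: True, m: False}
  {x: True, r: True, m: False, g: False}
  {x: True, g: True, r: False, m: False}
  {x: True, r: False, m: False, g: False}
  {r: True, m: True, g: True, x: False}
  {r: True, m: True, x: False, g: False}
  {m: True, g: True, x: False, r: False}
  {m: True, x: False, g: False, r: False}
  {r: True, m: True, x: True, g: True}
  {r: True, m: True, x: True, g: False}
  {m: True, x: True, g: True, r: False}


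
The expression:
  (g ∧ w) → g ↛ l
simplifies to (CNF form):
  ¬g ∨ ¬l ∨ ¬w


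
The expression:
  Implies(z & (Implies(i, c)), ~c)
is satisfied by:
  {c: False, z: False}
  {z: True, c: False}
  {c: True, z: False}


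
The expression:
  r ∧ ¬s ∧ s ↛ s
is never true.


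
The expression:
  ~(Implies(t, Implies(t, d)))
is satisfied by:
  {t: True, d: False}


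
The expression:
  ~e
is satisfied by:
  {e: False}


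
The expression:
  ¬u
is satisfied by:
  {u: False}


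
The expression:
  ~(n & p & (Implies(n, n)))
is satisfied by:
  {p: False, n: False}
  {n: True, p: False}
  {p: True, n: False}


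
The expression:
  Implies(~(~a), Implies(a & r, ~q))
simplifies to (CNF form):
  ~a | ~q | ~r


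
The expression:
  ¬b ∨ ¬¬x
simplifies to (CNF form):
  x ∨ ¬b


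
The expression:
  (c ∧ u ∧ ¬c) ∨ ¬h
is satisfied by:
  {h: False}


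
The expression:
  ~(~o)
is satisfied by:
  {o: True}


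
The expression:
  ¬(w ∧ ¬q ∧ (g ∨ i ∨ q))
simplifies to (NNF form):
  q ∨ (¬g ∧ ¬i) ∨ ¬w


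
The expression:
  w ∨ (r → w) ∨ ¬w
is always true.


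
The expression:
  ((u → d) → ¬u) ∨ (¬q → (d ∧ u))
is always true.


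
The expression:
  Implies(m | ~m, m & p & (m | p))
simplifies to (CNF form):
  m & p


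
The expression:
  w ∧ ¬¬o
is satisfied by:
  {w: True, o: True}


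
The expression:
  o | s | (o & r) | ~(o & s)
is always true.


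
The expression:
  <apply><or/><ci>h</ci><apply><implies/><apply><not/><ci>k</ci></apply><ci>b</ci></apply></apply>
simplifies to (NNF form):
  <apply><or/><ci>b</ci><ci>h</ci><ci>k</ci></apply>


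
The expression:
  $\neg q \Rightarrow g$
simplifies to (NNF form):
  $g \vee q$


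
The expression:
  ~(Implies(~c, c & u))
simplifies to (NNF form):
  ~c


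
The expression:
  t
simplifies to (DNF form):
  t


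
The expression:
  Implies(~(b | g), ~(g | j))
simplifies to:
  b | g | ~j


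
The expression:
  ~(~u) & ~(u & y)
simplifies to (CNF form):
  u & ~y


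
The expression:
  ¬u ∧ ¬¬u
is never true.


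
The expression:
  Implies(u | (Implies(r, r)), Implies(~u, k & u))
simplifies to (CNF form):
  u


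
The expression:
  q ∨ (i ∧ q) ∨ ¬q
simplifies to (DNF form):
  True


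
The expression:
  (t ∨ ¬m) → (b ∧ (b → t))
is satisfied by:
  {b: True, m: True, t: False}
  {m: True, t: False, b: False}
  {b: True, m: True, t: True}
  {b: True, t: True, m: False}


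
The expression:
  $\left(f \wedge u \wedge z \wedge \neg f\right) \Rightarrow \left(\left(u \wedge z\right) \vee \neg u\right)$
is always true.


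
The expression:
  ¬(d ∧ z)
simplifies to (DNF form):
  ¬d ∨ ¬z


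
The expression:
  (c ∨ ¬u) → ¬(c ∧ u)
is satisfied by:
  {u: False, c: False}
  {c: True, u: False}
  {u: True, c: False}


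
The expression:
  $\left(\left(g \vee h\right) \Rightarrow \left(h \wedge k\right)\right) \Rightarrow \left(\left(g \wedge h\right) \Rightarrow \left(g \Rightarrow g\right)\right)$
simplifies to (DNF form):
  $\text{True}$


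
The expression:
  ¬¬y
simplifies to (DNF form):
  y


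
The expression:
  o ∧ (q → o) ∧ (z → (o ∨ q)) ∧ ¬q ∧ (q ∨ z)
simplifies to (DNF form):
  o ∧ z ∧ ¬q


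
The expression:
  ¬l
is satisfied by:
  {l: False}


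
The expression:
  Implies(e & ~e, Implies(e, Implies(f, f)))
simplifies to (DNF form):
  True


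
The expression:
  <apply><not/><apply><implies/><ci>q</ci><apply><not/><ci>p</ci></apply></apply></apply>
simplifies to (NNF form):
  <apply><and/><ci>p</ci><ci>q</ci></apply>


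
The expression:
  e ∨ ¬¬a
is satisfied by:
  {a: True, e: True}
  {a: True, e: False}
  {e: True, a: False}


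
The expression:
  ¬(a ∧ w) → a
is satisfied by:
  {a: True}


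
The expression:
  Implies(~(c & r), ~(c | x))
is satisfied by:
  {r: True, c: False, x: False}
  {r: False, c: False, x: False}
  {c: True, r: True, x: False}
  {x: True, c: True, r: True}


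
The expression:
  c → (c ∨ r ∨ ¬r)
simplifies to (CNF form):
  True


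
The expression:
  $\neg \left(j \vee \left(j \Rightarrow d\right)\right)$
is never true.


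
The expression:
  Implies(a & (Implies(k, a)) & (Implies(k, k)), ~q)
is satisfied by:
  {q: False, a: False}
  {a: True, q: False}
  {q: True, a: False}


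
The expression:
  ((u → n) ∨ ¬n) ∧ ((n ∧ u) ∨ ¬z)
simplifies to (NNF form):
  (n ∧ u) ∨ ¬z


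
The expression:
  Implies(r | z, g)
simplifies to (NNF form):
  g | (~r & ~z)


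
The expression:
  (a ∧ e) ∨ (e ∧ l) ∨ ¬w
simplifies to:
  (a ∧ e) ∨ (e ∧ l) ∨ ¬w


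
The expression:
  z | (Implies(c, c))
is always true.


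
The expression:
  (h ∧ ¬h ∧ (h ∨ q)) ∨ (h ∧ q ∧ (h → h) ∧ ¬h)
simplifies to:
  False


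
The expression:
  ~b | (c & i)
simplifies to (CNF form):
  (c | ~b) & (i | ~b)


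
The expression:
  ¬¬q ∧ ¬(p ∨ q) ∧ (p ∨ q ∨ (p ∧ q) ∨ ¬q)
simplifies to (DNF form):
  False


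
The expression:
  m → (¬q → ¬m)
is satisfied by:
  {q: True, m: False}
  {m: False, q: False}
  {m: True, q: True}


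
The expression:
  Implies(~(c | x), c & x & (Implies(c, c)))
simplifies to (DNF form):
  c | x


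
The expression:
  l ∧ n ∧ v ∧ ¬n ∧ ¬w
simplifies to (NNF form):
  False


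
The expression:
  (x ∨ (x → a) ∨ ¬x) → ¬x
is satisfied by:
  {x: False}


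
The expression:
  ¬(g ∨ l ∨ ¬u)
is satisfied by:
  {u: True, g: False, l: False}


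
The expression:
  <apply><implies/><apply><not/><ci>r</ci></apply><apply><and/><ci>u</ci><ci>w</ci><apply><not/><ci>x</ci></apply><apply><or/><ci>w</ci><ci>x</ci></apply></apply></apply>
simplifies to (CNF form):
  <apply><and/><apply><or/><ci>r</ci><ci>u</ci></apply><apply><or/><ci>r</ci><ci>w</ci></apply><apply><or/><ci>r</ci><apply><not/><ci>x</ci></apply></apply></apply>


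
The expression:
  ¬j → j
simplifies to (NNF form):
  j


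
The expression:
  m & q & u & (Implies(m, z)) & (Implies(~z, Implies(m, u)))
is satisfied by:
  {z: True, m: True, u: True, q: True}


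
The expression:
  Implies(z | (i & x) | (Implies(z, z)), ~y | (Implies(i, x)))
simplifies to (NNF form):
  x | ~i | ~y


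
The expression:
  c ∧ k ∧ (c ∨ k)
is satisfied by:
  {c: True, k: True}


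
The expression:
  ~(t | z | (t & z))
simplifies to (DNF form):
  ~t & ~z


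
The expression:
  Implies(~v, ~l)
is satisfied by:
  {v: True, l: False}
  {l: False, v: False}
  {l: True, v: True}


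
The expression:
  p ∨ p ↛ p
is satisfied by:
  {p: True}


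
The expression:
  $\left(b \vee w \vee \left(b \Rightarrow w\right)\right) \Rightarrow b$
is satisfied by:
  {b: True}


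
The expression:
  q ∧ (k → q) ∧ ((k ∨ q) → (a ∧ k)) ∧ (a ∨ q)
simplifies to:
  a ∧ k ∧ q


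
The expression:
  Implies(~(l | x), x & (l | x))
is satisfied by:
  {x: True, l: True}
  {x: True, l: False}
  {l: True, x: False}


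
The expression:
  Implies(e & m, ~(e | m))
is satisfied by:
  {m: False, e: False}
  {e: True, m: False}
  {m: True, e: False}


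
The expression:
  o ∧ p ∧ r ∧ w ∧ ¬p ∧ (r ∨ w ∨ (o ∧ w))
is never true.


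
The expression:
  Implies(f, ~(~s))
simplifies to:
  s | ~f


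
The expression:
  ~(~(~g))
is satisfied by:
  {g: False}


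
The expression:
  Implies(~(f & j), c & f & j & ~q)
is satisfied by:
  {j: True, f: True}


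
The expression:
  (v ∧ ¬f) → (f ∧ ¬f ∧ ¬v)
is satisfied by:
  {f: True, v: False}
  {v: False, f: False}
  {v: True, f: True}


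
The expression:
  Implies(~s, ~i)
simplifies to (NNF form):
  s | ~i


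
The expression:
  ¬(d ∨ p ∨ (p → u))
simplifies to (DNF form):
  False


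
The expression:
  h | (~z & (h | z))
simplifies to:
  h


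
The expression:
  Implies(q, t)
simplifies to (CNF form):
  t | ~q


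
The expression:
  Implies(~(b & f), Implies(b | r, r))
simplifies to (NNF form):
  f | r | ~b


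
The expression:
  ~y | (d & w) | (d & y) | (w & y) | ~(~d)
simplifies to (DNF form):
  d | w | ~y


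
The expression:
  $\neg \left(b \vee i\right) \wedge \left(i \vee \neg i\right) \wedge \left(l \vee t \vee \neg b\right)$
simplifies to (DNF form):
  $\neg b \wedge \neg i$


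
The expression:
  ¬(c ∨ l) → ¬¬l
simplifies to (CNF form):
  c ∨ l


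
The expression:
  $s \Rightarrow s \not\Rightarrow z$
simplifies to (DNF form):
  $\neg s \vee \neg z$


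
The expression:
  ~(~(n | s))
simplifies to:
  n | s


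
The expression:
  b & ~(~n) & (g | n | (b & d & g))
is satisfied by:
  {b: True, n: True}


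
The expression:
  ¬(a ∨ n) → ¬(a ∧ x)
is always true.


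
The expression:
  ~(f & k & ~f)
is always true.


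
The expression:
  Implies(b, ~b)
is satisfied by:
  {b: False}


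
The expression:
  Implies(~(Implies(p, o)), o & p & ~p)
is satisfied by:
  {o: True, p: False}
  {p: False, o: False}
  {p: True, o: True}


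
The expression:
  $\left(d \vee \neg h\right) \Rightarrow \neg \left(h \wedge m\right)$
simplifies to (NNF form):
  $\neg d \vee \neg h \vee \neg m$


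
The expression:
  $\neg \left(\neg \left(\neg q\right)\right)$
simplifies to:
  $\neg q$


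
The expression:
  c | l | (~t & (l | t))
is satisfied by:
  {c: True, l: True}
  {c: True, l: False}
  {l: True, c: False}


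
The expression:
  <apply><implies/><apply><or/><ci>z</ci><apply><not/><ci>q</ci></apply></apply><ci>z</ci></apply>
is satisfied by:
  {q: True, z: True}
  {q: True, z: False}
  {z: True, q: False}


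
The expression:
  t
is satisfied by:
  {t: True}


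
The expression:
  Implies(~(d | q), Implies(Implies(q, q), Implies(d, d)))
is always true.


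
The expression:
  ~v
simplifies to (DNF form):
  ~v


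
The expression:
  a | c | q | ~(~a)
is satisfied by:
  {a: True, q: True, c: True}
  {a: True, q: True, c: False}
  {a: True, c: True, q: False}
  {a: True, c: False, q: False}
  {q: True, c: True, a: False}
  {q: True, c: False, a: False}
  {c: True, q: False, a: False}


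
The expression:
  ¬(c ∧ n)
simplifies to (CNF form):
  ¬c ∨ ¬n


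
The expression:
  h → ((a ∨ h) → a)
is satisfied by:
  {a: True, h: False}
  {h: False, a: False}
  {h: True, a: True}


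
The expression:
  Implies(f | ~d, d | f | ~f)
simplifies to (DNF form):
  True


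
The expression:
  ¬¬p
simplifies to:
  p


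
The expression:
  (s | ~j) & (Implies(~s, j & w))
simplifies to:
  s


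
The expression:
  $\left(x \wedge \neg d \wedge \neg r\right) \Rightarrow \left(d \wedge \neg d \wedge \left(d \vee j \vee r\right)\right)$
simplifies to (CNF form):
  $d \vee r \vee \neg x$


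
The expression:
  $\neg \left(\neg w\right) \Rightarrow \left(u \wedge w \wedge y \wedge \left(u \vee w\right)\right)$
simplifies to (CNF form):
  $\left(u \vee \neg w\right) \wedge \left(y \vee \neg w\right)$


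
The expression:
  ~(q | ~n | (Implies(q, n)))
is never true.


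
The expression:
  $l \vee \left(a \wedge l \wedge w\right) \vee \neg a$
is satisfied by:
  {l: True, a: False}
  {a: False, l: False}
  {a: True, l: True}


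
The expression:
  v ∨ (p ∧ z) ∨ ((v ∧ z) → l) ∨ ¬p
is always true.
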